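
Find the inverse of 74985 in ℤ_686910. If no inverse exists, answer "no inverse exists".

no inverse exists

Compute gcd(74985, 686910):
686910 = 9×74985 + 12045
74985 = 6×12045 + 2715
12045 = 4×2715 + 1185
2715 = 2×1185 + 345
1185 = 3×345 + 150
345 = 2×150 + 45
150 = 3×45 + 15
45 = 3×15 + 0
The gcd is 15, not 1, hence no inverse exists.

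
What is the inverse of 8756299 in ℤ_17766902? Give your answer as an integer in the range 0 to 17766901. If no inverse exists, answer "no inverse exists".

13572987

Apply the Euclidean algorithm to 17766902 and 8756299:
17766902 = 2×8756299 + 254304
8756299 = 34×254304 + 109963
254304 = 2×109963 + 34378
109963 = 3×34378 + 6829
34378 = 5×6829 + 233
6829 = 29×233 + 72
233 = 3×72 + 17
72 = 4×17 + 4
17 = 4×4 + 1
4 = 4×1 + 0
gcd = 1, so the inverse exists. Back-substitute:
1 = 17 − 4·4
1 = −4·72 + 17·17
1 = 17·233 − 55·72
1 = −55·6829 + 1612·233
1 = 1612·34378 − 8115·6829
1 = −8115·109963 + 25957·34378
1 = 25957·254304 − 60029·109963
1 = −60029·8756299 + 2066943·254304
1 = 2066943·17766902 − 4193915·8756299
Hence 8756299⁻¹ ≡ -4193915 ≡ 13572987 (mod 17766902).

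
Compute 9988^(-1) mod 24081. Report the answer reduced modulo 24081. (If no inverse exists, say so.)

Run Euclid on (24081, 9988):
24081 = 2*9988 + 4105
9988 = 2*4105 + 1778
4105 = 2*1778 + 549
1778 = 3*549 + 131
549 = 4*131 + 25
131 = 5*25 + 6
25 = 4*6 + 1
6 = 6*1 + 0
gcd = 1, so the inverse exists. Back-substitute:
1 = 25 − 4·6
1 = −4·131 + 21·25
1 = 21·549 − 88·131
1 = −88·1778 + 285·549
1 = 285·4105 − 658·1778
1 = −658·9988 + 1601·4105
1 = 1601·24081 − 3860·9988
Hence 9988⁻¹ ≡ -3860 ≡ 20221 (mod 24081).

20221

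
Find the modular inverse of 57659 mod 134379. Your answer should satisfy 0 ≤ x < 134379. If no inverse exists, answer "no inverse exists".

Compute gcd(57659, 134379):
134379 = 2*57659 + 19061
57659 = 3*19061 + 476
19061 = 40*476 + 21
476 = 22*21 + 14
21 = 1*14 + 7
14 = 2*7 + 0
The gcd is 7, not 1, hence no inverse exists.

no inverse exists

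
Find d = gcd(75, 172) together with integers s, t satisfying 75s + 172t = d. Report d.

Euclidean algorithm:
172 = 2·75 + 22
75 = 3·22 + 9
22 = 2·9 + 4
9 = 2·4 + 1
4 = 4·1 + 0
gcd(75, 172) = 1.
Express as a combination:
1 = 9 − 2·4
1 = −2·22 + 5·9
1 = 5·75 − 17·22
1 = −17·172 + 39·75
So 1 = (-17)·172 + (39)·75.

1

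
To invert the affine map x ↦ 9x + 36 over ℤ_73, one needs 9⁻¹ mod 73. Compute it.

gcd(73, 9) by repeated division:
73 = 8*9 + 1
9 = 9*1 + 0
Since gcd(9, 73) = 1, back-substitute to write 1 as a combination:
1 = 73 − 8·9
Thus 9·(-8) ≡ 1 (mod 73); reducing, -8 mod 73 = 65.

65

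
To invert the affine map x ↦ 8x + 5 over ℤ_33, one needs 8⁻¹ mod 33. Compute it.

29

gcd(33, 8) by repeated division:
33 = 4·8 + 1
8 = 8·1 + 0
gcd = 1, so the inverse exists. Back-substitute:
1 = 33 − 4·8
So 8·(-4) ≡ 1 (mod 33), and -4 ≡ 29 (mod 33).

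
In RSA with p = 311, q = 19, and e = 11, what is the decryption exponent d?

φ(n) = (p−1)(q−1) = 310·18 = 5580.
Need d with 11·d ≡ 1 (mod 5580). Apply the extended Euclidean algorithm:
5580 = 507·11 + 3
11 = 3·3 + 2
3 = 1·2 + 1
2 = 2·1 + 0
Back-substitute:
1 = 3 − 2
1 = −11 + 4·3
1 = 4·5580 − 2029·11
So 11·(-2029) ≡ 1 (mod 5580), hence d ≡ -2029 ≡ 3551 (mod 5580).

3551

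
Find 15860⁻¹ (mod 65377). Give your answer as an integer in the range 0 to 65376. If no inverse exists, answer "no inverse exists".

no inverse exists

Compute gcd(15860, 65377):
65377 = 4*15860 + 1937
15860 = 8*1937 + 364
1937 = 5*364 + 117
364 = 3*117 + 13
117 = 9*13 + 0
gcd(15860, 65377) = 13 ≠ 1, so 15860 has no multiplicative inverse modulo 65377.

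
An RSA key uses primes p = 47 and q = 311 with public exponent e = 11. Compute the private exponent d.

φ(n) = (p−1)(q−1) = 46·310 = 14260.
Need d with 11·d ≡ 1 (mod 14260). Apply the extended Euclidean algorithm:
14260 = 1296·11 + 4
11 = 2·4 + 3
4 = 1·3 + 1
3 = 3·1 + 0
Back-substitute:
1 = 4 − 3
1 = −11 + 3·4
1 = 3·14260 − 3889·11
So 11·(-3889) ≡ 1 (mod 14260), hence d ≡ -3889 ≡ 10371 (mod 14260).

10371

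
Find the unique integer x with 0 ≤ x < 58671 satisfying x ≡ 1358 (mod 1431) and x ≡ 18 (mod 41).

11375

Write x = 1358 + 1431·k. Then 1431·k ≡ 18 − 1358 ≡ 13 (mod 41).
Need 1431⁻¹ mod 41. Extended Euclid on (41, 37):
41 = 1*37 + 4
37 = 9*4 + 1
4 = 4*1 + 0
Back-substitute:
1 = 37 − 9·4
1 = −9·41 + 10·37
1431⁻¹ ≡ 10 (mod 41), so k ≡ 10·13 ≡ 7 (mod 41).
x = 1358 + 1431·7 = 11375.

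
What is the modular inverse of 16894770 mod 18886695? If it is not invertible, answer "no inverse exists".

no inverse exists

Compute gcd(16894770, 18886695):
18886695 = 1·16894770 + 1991925
16894770 = 8·1991925 + 959370
1991925 = 2·959370 + 73185
959370 = 13·73185 + 7965
73185 = 9·7965 + 1500
7965 = 5·1500 + 465
1500 = 3·465 + 105
465 = 4·105 + 45
105 = 2·45 + 15
45 = 3·15 + 0
gcd(16894770, 18886695) = 15 ≠ 1, so 16894770 has no multiplicative inverse modulo 18886695.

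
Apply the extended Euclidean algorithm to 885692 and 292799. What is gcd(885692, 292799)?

1

Euclidean algorithm:
885692 = 3·292799 + 7295
292799 = 40·7295 + 999
7295 = 7·999 + 302
999 = 3·302 + 93
302 = 3·93 + 23
93 = 4·23 + 1
23 = 23·1 + 0
gcd(885692, 292799) = 1.
Working backward:
1 = 93 − 4·23
1 = −4·302 + 13·93
1 = 13·999 − 43·302
1 = −43·7295 + 314·999
1 = 314·292799 − 12603·7295
1 = −12603·885692 + 38123·292799
So 1 = (-12603)·885692 + (38123)·292799.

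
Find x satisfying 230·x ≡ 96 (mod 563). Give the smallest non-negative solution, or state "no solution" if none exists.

First find gcd(230, 563):
563 = 2*230 + 103
230 = 2*103 + 24
103 = 4*24 + 7
24 = 3*7 + 3
7 = 2*3 + 1
3 = 3*1 + 0
gcd = 1, so a unique solution mod 563 exists.
Back-substitute for the Bézout coefficients:
1 = 7 − 2·3
1 = −2·24 + 7·7
1 = 7·103 − 30·24
1 = −30·230 + 67·103
1 = 67·563 − 164·230
So 230·(-164) ≡ 1 (mod 563), giving 230⁻¹ ≡ 399.
x ≡ 230⁻¹·96 ≡ 399·96 ≡ 20 (mod 563).

20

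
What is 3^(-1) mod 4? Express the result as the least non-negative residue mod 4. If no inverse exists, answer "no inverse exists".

gcd(4, 3) by repeated division:
4 = 1*3 + 1
3 = 3*1 + 0
Since gcd(3, 4) = 1, back-substitute to write 1 as a combination:
1 = 4 − 3
Thus 3·(-1) ≡ 1 (mod 4); reducing, -1 mod 4 = 3.

3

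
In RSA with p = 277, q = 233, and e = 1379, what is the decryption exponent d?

φ(n) = (p−1)(q−1) = 276·232 = 64032.
Need d with 1379·d ≡ 1 (mod 64032). Apply the extended Euclidean algorithm:
64032 = 46×1379 + 598
1379 = 2×598 + 183
598 = 3×183 + 49
183 = 3×49 + 36
49 = 1×36 + 13
36 = 2×13 + 10
13 = 1×10 + 3
10 = 3×3 + 1
3 = 3×1 + 0
Back-substitute:
1 = 10 − 3·3
1 = −3·13 + 4·10
1 = 4·36 − 11·13
1 = −11·49 + 15·36
1 = 15·183 − 56·49
1 = −56·598 + 183·183
1 = 183·1379 − 422·598
1 = −422·64032 + 19595·1379
So 1379·19595 ≡ 1 (mod 64032), hence d = 19595.

19595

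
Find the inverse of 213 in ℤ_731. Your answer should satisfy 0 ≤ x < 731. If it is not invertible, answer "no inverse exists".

gcd(731, 213) by repeated division:
731 = 3*213 + 92
213 = 2*92 + 29
92 = 3*29 + 5
29 = 5*5 + 4
5 = 1*4 + 1
4 = 4*1 + 0
Since gcd(213, 731) = 1, back-substitute to write 1 as a combination:
1 = 5 − 4
1 = −29 + 6·5
1 = 6·92 − 19·29
1 = −19·213 + 44·92
1 = 44·731 − 151·213
Thus 213·(-151) ≡ 1 (mod 731); reducing, -151 mod 731 = 580.

580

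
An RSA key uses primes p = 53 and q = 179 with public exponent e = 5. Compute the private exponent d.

φ(n) = (p−1)(q−1) = 52·178 = 9256.
Need d with 5·d ≡ 1 (mod 9256). Apply the extended Euclidean algorithm:
9256 = 1851·5 + 1
5 = 5·1 + 0
Back-substitute:
1 = 9256 − 1851·5
So 5·(-1851) ≡ 1 (mod 9256), hence d ≡ -1851 ≡ 7405 (mod 9256).

7405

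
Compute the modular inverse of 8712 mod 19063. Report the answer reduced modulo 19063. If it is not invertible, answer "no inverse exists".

Euclidean algorithm on 19063, 8712:
19063 = 2*8712 + 1639
8712 = 5*1639 + 517
1639 = 3*517 + 88
517 = 5*88 + 77
88 = 1*77 + 11
77 = 7*11 + 0
Since gcd = 11 > 1, 8712 is not a unit mod 19063.

no inverse exists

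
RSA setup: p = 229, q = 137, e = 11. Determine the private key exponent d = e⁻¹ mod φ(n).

2819

φ(n) = (p−1)(q−1) = 228·136 = 31008.
Need d with 11·d ≡ 1 (mod 31008). Apply the extended Euclidean algorithm:
31008 = 2818×11 + 10
11 = 1×10 + 1
10 = 10×1 + 0
Back-substitute:
1 = 11 − 10
1 = −31008 + 2819·11
So 11·2819 ≡ 1 (mod 31008), hence d = 2819.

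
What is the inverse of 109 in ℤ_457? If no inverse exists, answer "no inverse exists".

348

gcd(457, 109) by repeated division:
457 = 4·109 + 21
109 = 5·21 + 4
21 = 5·4 + 1
4 = 4·1 + 0
Since gcd(109, 457) = 1, back-substitute to write 1 as a combination:
1 = 21 − 5·4
1 = −5·109 + 26·21
1 = 26·457 − 109·109
So 109·(-109) ≡ 1 (mod 457), and -109 ≡ 348 (mod 457).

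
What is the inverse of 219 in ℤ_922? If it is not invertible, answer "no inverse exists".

Run Euclid on (922, 219):
922 = 4·219 + 46
219 = 4·46 + 35
46 = 1·35 + 11
35 = 3·11 + 2
11 = 5·2 + 1
2 = 2·1 + 0
The gcd is 1. Working backward:
1 = 11 − 5·2
1 = −5·35 + 16·11
1 = 16·46 − 21·35
1 = −21·219 + 100·46
1 = 100·922 − 421·219
So 219·(-421) ≡ 1 (mod 922), and -421 ≡ 501 (mod 922).

501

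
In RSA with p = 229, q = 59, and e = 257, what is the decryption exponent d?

6329

φ(n) = (p−1)(q−1) = 228·58 = 13224.
Need d with 257·d ≡ 1 (mod 13224). Apply the extended Euclidean algorithm:
13224 = 51*257 + 117
257 = 2*117 + 23
117 = 5*23 + 2
23 = 11*2 + 1
2 = 2*1 + 0
Back-substitute:
1 = 23 − 11·2
1 = −11·117 + 56·23
1 = 56·257 − 123·117
1 = −123·13224 + 6329·257
So 257·6329 ≡ 1 (mod 13224), hence d = 6329.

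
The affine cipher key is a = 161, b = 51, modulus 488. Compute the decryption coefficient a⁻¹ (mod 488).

97

gcd(488, 161) by repeated division:
488 = 3×161 + 5
161 = 32×5 + 1
5 = 5×1 + 0
The gcd is 1. Working backward:
1 = 161 − 32·5
1 = −32·488 + 97·161
So 161·97 ≡ 1 (mod 488).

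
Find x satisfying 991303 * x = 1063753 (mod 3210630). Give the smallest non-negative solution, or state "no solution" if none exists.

2070571

First find gcd(991303, 3210630):
3210630 = 3×991303 + 236721
991303 = 4×236721 + 44419
236721 = 5×44419 + 14626
44419 = 3×14626 + 541
14626 = 27×541 + 19
541 = 28×19 + 9
19 = 2×9 + 1
9 = 9×1 + 0
gcd = 1, so a unique solution mod 3210630 exists.
Back-substitute for the Bézout coefficients:
1 = 19 − 2·9
1 = −2·541 + 57·19
1 = 57·14626 − 1541·541
1 = −1541·44419 + 4680·14626
1 = 4680·236721 − 24941·44419
1 = −24941·991303 + 104444·236721
1 = 104444·3210630 − 338273·991303
So 991303·(-338273) ≡ 1 (mod 3210630), giving 991303⁻¹ ≡ 2872357.
x ≡ 991303⁻¹·1063753 ≡ 2872357·1063753 ≡ 2070571 (mod 3210630).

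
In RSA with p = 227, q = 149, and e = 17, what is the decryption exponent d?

29513

φ(n) = (p−1)(q−1) = 226·148 = 33448.
Need d with 17·d ≡ 1 (mod 33448). Apply the extended Euclidean algorithm:
33448 = 1967·17 + 9
17 = 1·9 + 8
9 = 1·8 + 1
8 = 8·1 + 0
Back-substitute:
1 = 9 − 8
1 = −17 + 2·9
1 = 2·33448 − 3935·17
So 17·(-3935) ≡ 1 (mod 33448), hence d ≡ -3935 ≡ 29513 (mod 33448).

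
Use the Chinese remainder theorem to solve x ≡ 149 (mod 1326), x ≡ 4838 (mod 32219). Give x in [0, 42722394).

34124759

Write x = 149 + 1326·k. Then 1326·k ≡ 4838 − 149 ≡ 4689 (mod 32219).
Need 1326⁻¹ mod 32219. Extended Euclid on (32219, 1326):
32219 = 24·1326 + 395
1326 = 3·395 + 141
395 = 2·141 + 113
141 = 1·113 + 28
113 = 4·28 + 1
28 = 28·1 + 0
Back-substitute:
1 = 113 − 4·28
1 = −4·141 + 5·113
1 = 5·395 − 14·141
1 = −14·1326 + 47·395
1 = 47·32219 − 1142·1326
1326⁻¹ ≡ 31077 (mod 32219), so k ≡ 31077·4689 ≡ 25735 (mod 32219).
x = 149 + 1326·25735 = 34124759.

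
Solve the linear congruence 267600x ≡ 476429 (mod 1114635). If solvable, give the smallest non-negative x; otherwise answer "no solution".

gcd(267600, 1114635):
1114635 = 4*267600 + 44235
267600 = 6*44235 + 2190
44235 = 20*2190 + 435
2190 = 5*435 + 15
435 = 29*15 + 0
gcd = 15, but 15 ∤ 476429, so the congruence has no solution.

no solution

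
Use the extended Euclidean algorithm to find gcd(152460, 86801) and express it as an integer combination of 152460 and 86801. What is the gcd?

Apply Euclid's algorithm to 152460 and 86801:
152460 = 1×86801 + 65659
86801 = 1×65659 + 21142
65659 = 3×21142 + 2233
21142 = 9×2233 + 1045
2233 = 2×1045 + 143
1045 = 7×143 + 44
143 = 3×44 + 11
44 = 4×11 + 0
gcd(152460, 86801) = 11.
Working backward:
11 = 143 − 3·44
11 = −3·1045 + 22·143
11 = 22·2233 − 47·1045
11 = −47·21142 + 445·2233
11 = 445·65659 − 1382·21142
11 = −1382·86801 + 1827·65659
11 = 1827·152460 − 3209·86801
So 11 = (1827)·152460 + (-3209)·86801.

11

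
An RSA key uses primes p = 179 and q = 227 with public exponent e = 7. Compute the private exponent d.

5747

φ(n) = (p−1)(q−1) = 178·226 = 40228.
Need d with 7·d ≡ 1 (mod 40228). Apply the extended Euclidean algorithm:
40228 = 5746×7 + 6
7 = 1×6 + 1
6 = 6×1 + 0
Back-substitute:
1 = 7 − 6
1 = −40228 + 5747·7
So 7·5747 ≡ 1 (mod 40228), hence d = 5747.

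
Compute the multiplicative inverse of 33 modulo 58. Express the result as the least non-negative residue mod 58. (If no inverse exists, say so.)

Extended Euclidean algorithm:
58 = 1·33 + 25
33 = 1·25 + 8
25 = 3·8 + 1
8 = 8·1 + 0
gcd = 1, so the inverse exists. Back-substitute:
1 = 25 − 3·8
1 = −3·33 + 4·25
1 = 4·58 − 7·33
Hence 33⁻¹ ≡ -7 ≡ 51 (mod 58).

51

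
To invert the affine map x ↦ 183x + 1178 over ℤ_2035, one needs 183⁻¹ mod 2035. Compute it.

Apply the Euclidean algorithm to 2035 and 183:
2035 = 11·183 + 22
183 = 8·22 + 7
22 = 3·7 + 1
7 = 7·1 + 0
gcd = 1, so the inverse exists. Back-substitute:
1 = 22 − 3·7
1 = −3·183 + 25·22
1 = 25·2035 − 278·183
Hence 183⁻¹ ≡ -278 ≡ 1757 (mod 2035).

1757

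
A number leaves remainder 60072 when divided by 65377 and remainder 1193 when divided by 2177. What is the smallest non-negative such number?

Write x = 60072 + 65377·k. Then 65377·k ≡ 1193 − 60072 ≡ 2077 (mod 2177).
Need 65377⁻¹ mod 2177. Extended Euclid on (2177, 67):
2177 = 32·67 + 33
67 = 2·33 + 1
33 = 33·1 + 0
Back-substitute:
1 = 67 − 2·33
1 = −2·2177 + 65·67
65377⁻¹ ≡ 65 (mod 2177), so k ≡ 65·2077 ≡ 31 (mod 2177).
x = 60072 + 65377·31 = 2086759.

2086759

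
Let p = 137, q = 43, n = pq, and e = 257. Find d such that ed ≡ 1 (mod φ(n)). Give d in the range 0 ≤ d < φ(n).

689

φ(n) = (p−1)(q−1) = 136·42 = 5712.
Need d with 257·d ≡ 1 (mod 5712). Apply the extended Euclidean algorithm:
5712 = 22*257 + 58
257 = 4*58 + 25
58 = 2*25 + 8
25 = 3*8 + 1
8 = 8*1 + 0
Back-substitute:
1 = 25 − 3·8
1 = −3·58 + 7·25
1 = 7·257 − 31·58
1 = −31·5712 + 689·257
So 257·689 ≡ 1 (mod 5712), hence d = 689.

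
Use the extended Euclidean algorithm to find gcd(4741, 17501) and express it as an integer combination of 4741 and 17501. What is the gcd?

Euclidean algorithm:
17501 = 3*4741 + 3278
4741 = 1*3278 + 1463
3278 = 2*1463 + 352
1463 = 4*352 + 55
352 = 6*55 + 22
55 = 2*22 + 11
22 = 2*11 + 0
gcd(4741, 17501) = 11.
Working backward:
11 = 55 − 2·22
11 = −2·352 + 13·55
11 = 13·1463 − 54·352
11 = −54·3278 + 121·1463
11 = 121·4741 − 175·3278
11 = −175·17501 + 646·4741
So 11 = (-175)·17501 + (646)·4741.

11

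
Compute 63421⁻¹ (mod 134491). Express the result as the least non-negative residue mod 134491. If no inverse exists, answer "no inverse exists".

128759

Extended Euclidean algorithm:
134491 = 2*63421 + 7649
63421 = 8*7649 + 2229
7649 = 3*2229 + 962
2229 = 2*962 + 305
962 = 3*305 + 47
305 = 6*47 + 23
47 = 2*23 + 1
23 = 23*1 + 0
gcd = 1, so the inverse exists. Back-substitute:
1 = 47 − 2·23
1 = −2·305 + 13·47
1 = 13·962 − 41·305
1 = −41·2229 + 95·962
1 = 95·7649 − 326·2229
1 = −326·63421 + 2703·7649
1 = 2703·134491 − 5732·63421
Thus 63421·(-5732) ≡ 1 (mod 134491); reducing, -5732 mod 134491 = 128759.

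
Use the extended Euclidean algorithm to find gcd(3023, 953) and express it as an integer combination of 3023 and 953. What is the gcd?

1

Apply Euclid's algorithm to 3023 and 953:
3023 = 3·953 + 164
953 = 5·164 + 133
164 = 1·133 + 31
133 = 4·31 + 9
31 = 3·9 + 4
9 = 2·4 + 1
4 = 4·1 + 0
gcd(3023, 953) = 1.
Working backward:
1 = 9 − 2·4
1 = −2·31 + 7·9
1 = 7·133 − 30·31
1 = −30·164 + 37·133
1 = 37·953 − 215·164
1 = −215·3023 + 682·953
So 1 = (-215)·3023 + (682)·953.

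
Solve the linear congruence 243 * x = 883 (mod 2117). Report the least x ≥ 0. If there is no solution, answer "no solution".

1293

First find gcd(243, 2117):
2117 = 8×243 + 173
243 = 1×173 + 70
173 = 2×70 + 33
70 = 2×33 + 4
33 = 8×4 + 1
4 = 4×1 + 0
gcd = 1, so a unique solution mod 2117 exists.
Back-substitute for the Bézout coefficients:
1 = 33 − 8·4
1 = −8·70 + 17·33
1 = 17·173 − 42·70
1 = −42·243 + 59·173
1 = 59·2117 − 514·243
So 243·(-514) ≡ 1 (mod 2117), giving 243⁻¹ ≡ 1603.
x ≡ 243⁻¹·883 ≡ 1603·883 ≡ 1293 (mod 2117).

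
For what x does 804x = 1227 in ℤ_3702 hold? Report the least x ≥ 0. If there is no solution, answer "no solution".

gcd(804, 3702):
3702 = 4·804 + 486
804 = 1·486 + 318
486 = 1·318 + 168
318 = 1·168 + 150
168 = 1·150 + 18
150 = 8·18 + 6
18 = 3·6 + 0
gcd = 6, but 6 ∤ 1227, so the congruence has no solution.

no solution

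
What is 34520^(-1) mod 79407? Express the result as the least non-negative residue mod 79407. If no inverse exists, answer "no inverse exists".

35372

Run Euclid on (79407, 34520):
79407 = 2*34520 + 10367
34520 = 3*10367 + 3419
10367 = 3*3419 + 110
3419 = 31*110 + 9
110 = 12*9 + 2
9 = 4*2 + 1
2 = 2*1 + 0
Since gcd(34520, 79407) = 1, back-substitute to write 1 as a combination:
1 = 9 − 4·2
1 = −4·110 + 49·9
1 = 49·3419 − 1523·110
1 = −1523·10367 + 4618·3419
1 = 4618·34520 − 15377·10367
1 = −15377·79407 + 35372·34520
So 34520·35372 ≡ 1 (mod 79407).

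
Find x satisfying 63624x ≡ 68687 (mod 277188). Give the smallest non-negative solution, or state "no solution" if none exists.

no solution

gcd(63624, 277188):
277188 = 4×63624 + 22692
63624 = 2×22692 + 18240
22692 = 1×18240 + 4452
18240 = 4×4452 + 432
4452 = 10×432 + 132
432 = 3×132 + 36
132 = 3×36 + 24
36 = 1×24 + 12
24 = 2×12 + 0
gcd = 12, but 12 ∤ 68687, so the congruence has no solution.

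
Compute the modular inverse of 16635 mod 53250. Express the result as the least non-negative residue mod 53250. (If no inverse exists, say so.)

no inverse exists

Compute gcd(16635, 53250):
53250 = 3·16635 + 3345
16635 = 4·3345 + 3255
3345 = 1·3255 + 90
3255 = 36·90 + 15
90 = 6·15 + 0
gcd(16635, 53250) = 15 ≠ 1, so 16635 has no multiplicative inverse modulo 53250.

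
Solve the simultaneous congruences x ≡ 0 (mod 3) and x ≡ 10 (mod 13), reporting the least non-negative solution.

Write x = 0 + 3·k. Then 3·k ≡ 10 − 0 ≡ 10 (mod 13).
Need 3⁻¹ mod 13. Extended Euclid on (13, 3):
13 = 4*3 + 1
3 = 3*1 + 0
Back-substitute:
1 = 13 − 4·3
3⁻¹ ≡ 9 (mod 13), so k ≡ 9·10 ≡ 12 (mod 13).
x = 0 + 3·12 = 36.

36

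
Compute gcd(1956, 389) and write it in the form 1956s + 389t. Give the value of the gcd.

Apply Euclid's algorithm to 1956 and 389:
1956 = 5·389 + 11
389 = 35·11 + 4
11 = 2·4 + 3
4 = 1·3 + 1
3 = 3·1 + 0
gcd(1956, 389) = 1.
Express as a combination:
1 = 4 − 3
1 = −11 + 3·4
1 = 3·389 − 106·11
1 = −106·1956 + 533·389
So 1 = (-106)·1956 + (533)·389.

1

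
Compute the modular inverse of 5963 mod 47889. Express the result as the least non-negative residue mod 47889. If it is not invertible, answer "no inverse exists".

gcd(47889, 5963) by repeated division:
47889 = 8*5963 + 185
5963 = 32*185 + 43
185 = 4*43 + 13
43 = 3*13 + 4
13 = 3*4 + 1
4 = 4*1 + 0
gcd = 1, so the inverse exists. Back-substitute:
1 = 13 − 3·4
1 = −3·43 + 10·13
1 = 10·185 − 43·43
1 = −43·5963 + 1386·185
1 = 1386·47889 − 11131·5963
So 5963·(-11131) ≡ 1 (mod 47889), and -11131 ≡ 36758 (mod 47889).

36758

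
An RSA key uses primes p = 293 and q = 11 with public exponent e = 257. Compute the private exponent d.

φ(n) = (p−1)(q−1) = 292·10 = 2920.
Need d with 257·d ≡ 1 (mod 2920). Apply the extended Euclidean algorithm:
2920 = 11·257 + 93
257 = 2·93 + 71
93 = 1·71 + 22
71 = 3·22 + 5
22 = 4·5 + 2
5 = 2·2 + 1
2 = 2·1 + 0
Back-substitute:
1 = 5 − 2·2
1 = −2·22 + 9·5
1 = 9·71 − 29·22
1 = −29·93 + 38·71
1 = 38·257 − 105·93
1 = −105·2920 + 1193·257
So 257·1193 ≡ 1 (mod 2920), hence d = 1193.

1193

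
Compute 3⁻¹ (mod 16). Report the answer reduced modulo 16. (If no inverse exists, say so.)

Run Euclid on (16, 3):
16 = 5*3 + 1
3 = 3*1 + 0
gcd = 1, so the inverse exists. Back-substitute:
1 = 16 − 5·3
Thus 3·(-5) ≡ 1 (mod 16); reducing, -5 mod 16 = 11.

11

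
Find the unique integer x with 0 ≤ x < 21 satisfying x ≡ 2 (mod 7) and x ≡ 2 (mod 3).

2

Write x = 2 + 7·k. Then 7·k ≡ 2 − 2 ≡ 0 (mod 3).
Need 7⁻¹ mod 3. Extended Euclid on (3, 1):
3 = 3·1 + 0
7⁻¹ ≡ 1 (mod 3), so k ≡ 1·0 ≡ 0 (mod 3).
x = 2 + 7·0 = 2.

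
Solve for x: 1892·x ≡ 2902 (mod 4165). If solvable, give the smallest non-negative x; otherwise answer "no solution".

First find gcd(1892, 4165):
4165 = 2×1892 + 381
1892 = 4×381 + 368
381 = 1×368 + 13
368 = 28×13 + 4
13 = 3×4 + 1
4 = 4×1 + 0
gcd = 1, so a unique solution mod 4165 exists.
Back-substitute for the Bézout coefficients:
1 = 13 − 3·4
1 = −3·368 + 85·13
1 = 85·381 − 88·368
1 = −88·1892 + 437·381
1 = 437·4165 − 962·1892
So 1892·(-962) ≡ 1 (mod 4165), giving 1892⁻¹ ≡ 3203.
x ≡ 1892⁻¹·2902 ≡ 3203·2902 ≡ 2991 (mod 4165).

2991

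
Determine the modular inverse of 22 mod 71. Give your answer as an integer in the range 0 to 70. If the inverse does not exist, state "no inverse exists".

42

Extended Euclidean algorithm:
71 = 3·22 + 5
22 = 4·5 + 2
5 = 2·2 + 1
2 = 2·1 + 0
Since gcd(22, 71) = 1, back-substitute to write 1 as a combination:
1 = 5 − 2·2
1 = −2·22 + 9·5
1 = 9·71 − 29·22
So 22·(-29) ≡ 1 (mod 71), and -29 ≡ 42 (mod 71).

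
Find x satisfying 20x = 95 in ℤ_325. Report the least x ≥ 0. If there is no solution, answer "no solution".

First find gcd(20, 325):
325 = 16*20 + 5
20 = 4*5 + 0
gcd = 5 and 5 | 95, so solutions exist. Divide through by 5: 4x ≡ 19 (mod 65).
Now find 4⁻¹ mod 65:
65 = 16·4 + 1
4 = 4·1 + 0
Back-substitute:
1 = 65 − 16·4
So 4·(-16) ≡ 1 (mod 65), i.e. 4⁻¹ ≡ 49.
Then x ≡ 49·19 ≡ 21 (mod 65); the smallest non-negative solution is x = 21.

21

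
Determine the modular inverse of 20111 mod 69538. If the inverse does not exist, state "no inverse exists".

no inverse exists

Euclidean algorithm on 69538, 20111:
69538 = 3*20111 + 9205
20111 = 2*9205 + 1701
9205 = 5*1701 + 700
1701 = 2*700 + 301
700 = 2*301 + 98
301 = 3*98 + 7
98 = 14*7 + 0
gcd(20111, 69538) = 7 ≠ 1, so 20111 has no multiplicative inverse modulo 69538.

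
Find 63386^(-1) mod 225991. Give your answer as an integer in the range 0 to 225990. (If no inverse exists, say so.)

179510

Extended Euclidean algorithm:
225991 = 3*63386 + 35833
63386 = 1*35833 + 27553
35833 = 1*27553 + 8280
27553 = 3*8280 + 2713
8280 = 3*2713 + 141
2713 = 19*141 + 34
141 = 4*34 + 5
34 = 6*5 + 4
5 = 1*4 + 1
4 = 4*1 + 0
gcd = 1, so the inverse exists. Back-substitute:
1 = 5 − 4
1 = −34 + 7·5
1 = 7·141 − 29·34
1 = −29·2713 + 558·141
1 = 558·8280 − 1703·2713
1 = −1703·27553 + 5667·8280
1 = 5667·35833 − 7370·27553
1 = −7370·63386 + 13037·35833
1 = 13037·225991 − 46481·63386
Thus 63386·(-46481) ≡ 1 (mod 225991); reducing, -46481 mod 225991 = 179510.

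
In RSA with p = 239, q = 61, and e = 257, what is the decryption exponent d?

12113

φ(n) = (p−1)(q−1) = 238·60 = 14280.
Need d with 257·d ≡ 1 (mod 14280). Apply the extended Euclidean algorithm:
14280 = 55·257 + 145
257 = 1·145 + 112
145 = 1·112 + 33
112 = 3·33 + 13
33 = 2·13 + 7
13 = 1·7 + 6
7 = 1·6 + 1
6 = 6·1 + 0
Back-substitute:
1 = 7 − 6
1 = −13 + 2·7
1 = 2·33 − 5·13
1 = −5·112 + 17·33
1 = 17·145 − 22·112
1 = −22·257 + 39·145
1 = 39·14280 − 2167·257
So 257·(-2167) ≡ 1 (mod 14280), hence d ≡ -2167 ≡ 12113 (mod 14280).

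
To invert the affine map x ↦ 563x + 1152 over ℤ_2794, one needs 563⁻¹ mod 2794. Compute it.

gcd(2794, 563) by repeated division:
2794 = 4·563 + 542
563 = 1·542 + 21
542 = 25·21 + 17
21 = 1·17 + 4
17 = 4·4 + 1
4 = 4·1 + 0
gcd = 1, so the inverse exists. Back-substitute:
1 = 17 − 4·4
1 = −4·21 + 5·17
1 = 5·542 − 129·21
1 = −129·563 + 134·542
1 = 134·2794 − 665·563
Hence 563⁻¹ ≡ -665 ≡ 2129 (mod 2794).

2129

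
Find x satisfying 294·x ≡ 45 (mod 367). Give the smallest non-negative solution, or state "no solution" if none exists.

First find gcd(294, 367):
367 = 1·294 + 73
294 = 4·73 + 2
73 = 36·2 + 1
2 = 2·1 + 0
gcd = 1, so a unique solution mod 367 exists.
Back-substitute for the Bézout coefficients:
1 = 73 − 36·2
1 = −36·294 + 145·73
1 = 145·367 − 181·294
So 294·(-181) ≡ 1 (mod 367), giving 294⁻¹ ≡ 186.
x ≡ 294⁻¹·45 ≡ 186·45 ≡ 296 (mod 367).

296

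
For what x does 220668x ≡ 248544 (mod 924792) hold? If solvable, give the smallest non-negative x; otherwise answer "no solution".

First find gcd(220668, 924792):
924792 = 4*220668 + 42120
220668 = 5*42120 + 10068
42120 = 4*10068 + 1848
10068 = 5*1848 + 828
1848 = 2*828 + 192
828 = 4*192 + 60
192 = 3*60 + 12
60 = 5*12 + 0
gcd = 12 and 12 | 248544, so solutions exist. Divide through by 12: 18389x ≡ 20712 (mod 77066).
Now find 18389⁻¹ mod 77066:
77066 = 4*18389 + 3510
18389 = 5*3510 + 839
3510 = 4*839 + 154
839 = 5*154 + 69
154 = 2*69 + 16
69 = 4*16 + 5
16 = 3*5 + 1
5 = 5*1 + 0
Back-substitute:
1 = 16 − 3·5
1 = −3·69 + 13·16
1 = 13·154 − 29·69
1 = −29·839 + 158·154
1 = 158·3510 − 661·839
1 = −661·18389 + 3463·3510
1 = 3463·77066 − 14513·18389
So 18389·(-14513) ≡ 1 (mod 77066), i.e. 18389⁻¹ ≡ 62553.
Then x ≡ 62553·20712 ≡ 41210 (mod 77066); the smallest non-negative solution is x = 41210.

41210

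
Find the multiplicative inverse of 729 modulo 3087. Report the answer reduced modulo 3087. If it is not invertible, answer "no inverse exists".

Compute gcd(729, 3087):
3087 = 4*729 + 171
729 = 4*171 + 45
171 = 3*45 + 36
45 = 1*36 + 9
36 = 4*9 + 0
gcd(729, 3087) = 9 ≠ 1, so 729 has no multiplicative inverse modulo 3087.

no inverse exists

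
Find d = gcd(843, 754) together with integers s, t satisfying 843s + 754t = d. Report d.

1

Euclidean algorithm:
843 = 1*754 + 89
754 = 8*89 + 42
89 = 2*42 + 5
42 = 8*5 + 2
5 = 2*2 + 1
2 = 2*1 + 0
gcd(843, 754) = 1.
Back-substituting:
1 = 5 − 2·2
1 = −2·42 + 17·5
1 = 17·89 − 36·42
1 = −36·754 + 305·89
1 = 305·843 − 341·754
So 1 = (305)·843 + (-341)·754.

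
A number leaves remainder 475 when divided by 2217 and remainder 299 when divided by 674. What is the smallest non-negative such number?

Write x = 475 + 2217·k. Then 2217·k ≡ 299 − 475 ≡ 498 (mod 674).
Need 2217⁻¹ mod 674. Extended Euclid on (674, 195):
674 = 3·195 + 89
195 = 2·89 + 17
89 = 5·17 + 4
17 = 4·4 + 1
4 = 4·1 + 0
Back-substitute:
1 = 17 − 4·4
1 = −4·89 + 21·17
1 = 21·195 − 46·89
1 = −46·674 + 159·195
2217⁻¹ ≡ 159 (mod 674), so k ≡ 159·498 ≡ 324 (mod 674).
x = 475 + 2217·324 = 718783.

718783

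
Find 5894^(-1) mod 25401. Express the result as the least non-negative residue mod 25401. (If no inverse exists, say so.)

22673

Extended Euclidean algorithm:
25401 = 4×5894 + 1825
5894 = 3×1825 + 419
1825 = 4×419 + 149
419 = 2×149 + 121
149 = 1×121 + 28
121 = 4×28 + 9
28 = 3×9 + 1
9 = 9×1 + 0
gcd = 1, so the inverse exists. Back-substitute:
1 = 28 − 3·9
1 = −3·121 + 13·28
1 = 13·149 − 16·121
1 = −16·419 + 45·149
1 = 45·1825 − 196·419
1 = −196·5894 + 633·1825
1 = 633·25401 − 2728·5894
Thus 5894·(-2728) ≡ 1 (mod 25401); reducing, -2728 mod 25401 = 22673.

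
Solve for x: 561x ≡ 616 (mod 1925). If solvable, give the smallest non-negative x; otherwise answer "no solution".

First find gcd(561, 1925):
1925 = 3×561 + 242
561 = 2×242 + 77
242 = 3×77 + 11
77 = 7×11 + 0
gcd = 11 and 11 | 616, so solutions exist. Divide through by 11: 51x ≡ 56 (mod 175).
Now find 51⁻¹ mod 175:
175 = 3*51 + 22
51 = 2*22 + 7
22 = 3*7 + 1
7 = 7*1 + 0
Back-substitute:
1 = 22 − 3·7
1 = −3·51 + 7·22
1 = 7·175 − 24·51
So 51·(-24) ≡ 1 (mod 175), i.e. 51⁻¹ ≡ 151.
Then x ≡ 151·56 ≡ 56 (mod 175); the smallest non-negative solution is x = 56.

56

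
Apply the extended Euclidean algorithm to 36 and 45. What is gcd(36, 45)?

9

Repeated division:
45 = 1×36 + 9
36 = 4×9 + 0
gcd(36, 45) = 9.
Back-substituting:
9 = 45 − 36
So 9 = (1)·45 + (-1)·36.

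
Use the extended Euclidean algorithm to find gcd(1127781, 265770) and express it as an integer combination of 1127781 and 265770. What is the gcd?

9

Euclidean algorithm:
1127781 = 4*265770 + 64701
265770 = 4*64701 + 6966
64701 = 9*6966 + 2007
6966 = 3*2007 + 945
2007 = 2*945 + 117
945 = 8*117 + 9
117 = 13*9 + 0
gcd(1127781, 265770) = 9.
Express as a combination:
9 = 945 − 8·117
9 = −8·2007 + 17·945
9 = 17·6966 − 59·2007
9 = −59·64701 + 548·6966
9 = 548·265770 − 2251·64701
9 = −2251·1127781 + 9552·265770
So 9 = (-2251)·1127781 + (9552)·265770.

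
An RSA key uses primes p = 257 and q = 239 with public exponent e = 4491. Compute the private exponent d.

40483

φ(n) = (p−1)(q−1) = 256·238 = 60928.
Need d with 4491·d ≡ 1 (mod 60928). Apply the extended Euclidean algorithm:
60928 = 13*4491 + 2545
4491 = 1*2545 + 1946
2545 = 1*1946 + 599
1946 = 3*599 + 149
599 = 4*149 + 3
149 = 49*3 + 2
3 = 1*2 + 1
2 = 2*1 + 0
Back-substitute:
1 = 3 − 2
1 = −149 + 50·3
1 = 50·599 − 201·149
1 = −201·1946 + 653·599
1 = 653·2545 − 854·1946
1 = −854·4491 + 1507·2545
1 = 1507·60928 − 20445·4491
So 4491·(-20445) ≡ 1 (mod 60928), hence d ≡ -20445 ≡ 40483 (mod 60928).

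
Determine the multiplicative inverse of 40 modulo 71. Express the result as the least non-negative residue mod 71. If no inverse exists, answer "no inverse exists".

Apply the Euclidean algorithm to 71 and 40:
71 = 1·40 + 31
40 = 1·31 + 9
31 = 3·9 + 4
9 = 2·4 + 1
4 = 4·1 + 0
Since gcd(40, 71) = 1, back-substitute to write 1 as a combination:
1 = 9 − 2·4
1 = −2·31 + 7·9
1 = 7·40 − 9·31
1 = −9·71 + 16·40
So 40·16 ≡ 1 (mod 71).

16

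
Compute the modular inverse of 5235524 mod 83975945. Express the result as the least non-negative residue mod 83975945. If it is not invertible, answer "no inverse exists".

64209569

gcd(83975945, 5235524) by repeated division:
83975945 = 16·5235524 + 207561
5235524 = 25·207561 + 46499
207561 = 4·46499 + 21565
46499 = 2·21565 + 3369
21565 = 6·3369 + 1351
3369 = 2·1351 + 667
1351 = 2·667 + 17
667 = 39·17 + 4
17 = 4·4 + 1
4 = 4·1 + 0
Since gcd(5235524, 83975945) = 1, back-substitute to write 1 as a combination:
1 = 17 − 4·4
1 = −4·667 + 157·17
1 = 157·1351 − 318·667
1 = −318·3369 + 793·1351
1 = 793·21565 − 5076·3369
1 = −5076·46499 + 10945·21565
1 = 10945·207561 − 48856·46499
1 = −48856·5235524 + 1232345·207561
1 = 1232345·83975945 − 19766376·5235524
Hence 5235524⁻¹ ≡ -19766376 ≡ 64209569 (mod 83975945).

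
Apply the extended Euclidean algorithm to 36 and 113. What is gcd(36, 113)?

1

Apply Euclid's algorithm to 113 and 36:
113 = 3*36 + 5
36 = 7*5 + 1
5 = 5*1 + 0
gcd(36, 113) = 1.
Back-substituting:
1 = 36 − 7·5
1 = −7·113 + 22·36
So 1 = (-7)·113 + (22)·36.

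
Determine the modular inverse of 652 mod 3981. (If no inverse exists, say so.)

2827

Extended Euclidean algorithm:
3981 = 6·652 + 69
652 = 9·69 + 31
69 = 2·31 + 7
31 = 4·7 + 3
7 = 2·3 + 1
3 = 3·1 + 0
gcd = 1, so the inverse exists. Back-substitute:
1 = 7 − 2·3
1 = −2·31 + 9·7
1 = 9·69 − 20·31
1 = −20·652 + 189·69
1 = 189·3981 − 1154·652
Hence 652⁻¹ ≡ -1154 ≡ 2827 (mod 3981).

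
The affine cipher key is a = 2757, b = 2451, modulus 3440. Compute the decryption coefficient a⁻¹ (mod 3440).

413

Run Euclid on (3440, 2757):
3440 = 1*2757 + 683
2757 = 4*683 + 25
683 = 27*25 + 8
25 = 3*8 + 1
8 = 8*1 + 0
gcd = 1, so the inverse exists. Back-substitute:
1 = 25 − 3·8
1 = −3·683 + 82·25
1 = 82·2757 − 331·683
1 = −331·3440 + 413·2757
So 2757·413 ≡ 1 (mod 3440).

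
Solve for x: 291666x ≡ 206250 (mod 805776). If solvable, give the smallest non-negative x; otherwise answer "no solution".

61133

First find gcd(291666, 805776):
805776 = 2·291666 + 222444
291666 = 1·222444 + 69222
222444 = 3·69222 + 14778
69222 = 4·14778 + 10110
14778 = 1·10110 + 4668
10110 = 2·4668 + 774
4668 = 6·774 + 24
774 = 32·24 + 6
24 = 4·6 + 0
gcd = 6 and 6 | 206250, so solutions exist. Divide through by 6: 48611x ≡ 34375 (mod 134296).
Now find 48611⁻¹ mod 134296:
134296 = 2·48611 + 37074
48611 = 1·37074 + 11537
37074 = 3·11537 + 2463
11537 = 4·2463 + 1685
2463 = 1·1685 + 778
1685 = 2·778 + 129
778 = 6·129 + 4
129 = 32·4 + 1
4 = 4·1 + 0
Back-substitute:
1 = 129 − 32·4
1 = −32·778 + 193·129
1 = 193·1685 − 418·778
1 = −418·2463 + 611·1685
1 = 611·11537 − 2862·2463
1 = −2862·37074 + 9197·11537
1 = 9197·48611 − 12059·37074
1 = −12059·134296 + 33315·48611
So 48611⁻¹ ≡ 33315 (mod 134296).
Then x ≡ 33315·34375 ≡ 61133 (mod 134296); the smallest non-negative solution is x = 61133.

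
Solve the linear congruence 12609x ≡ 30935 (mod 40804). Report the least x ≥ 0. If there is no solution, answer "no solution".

21063

First find gcd(12609, 40804):
40804 = 3*12609 + 2977
12609 = 4*2977 + 701
2977 = 4*701 + 173
701 = 4*173 + 9
173 = 19*9 + 2
9 = 4*2 + 1
2 = 2*1 + 0
gcd = 1, so a unique solution mod 40804 exists.
Back-substitute for the Bézout coefficients:
1 = 9 − 4·2
1 = −4·173 + 77·9
1 = 77·701 − 312·173
1 = −312·2977 + 1325·701
1 = 1325·12609 − 5612·2977
1 = −5612·40804 + 18161·12609
So 12609·(18161) ≡ 1 (mod 40804), giving 12609⁻¹ ≡ 18161.
x ≡ 12609⁻¹·30935 ≡ 18161·30935 ≡ 21063 (mod 40804).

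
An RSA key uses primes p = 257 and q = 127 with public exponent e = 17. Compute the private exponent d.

φ(n) = (p−1)(q−1) = 256·126 = 32256.
Need d with 17·d ≡ 1 (mod 32256). Apply the extended Euclidean algorithm:
32256 = 1897×17 + 7
17 = 2×7 + 3
7 = 2×3 + 1
3 = 3×1 + 0
Back-substitute:
1 = 7 − 2·3
1 = −2·17 + 5·7
1 = 5·32256 − 9487·17
So 17·(-9487) ≡ 1 (mod 32256), hence d ≡ -9487 ≡ 22769 (mod 32256).

22769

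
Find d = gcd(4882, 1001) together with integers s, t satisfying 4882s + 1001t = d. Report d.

1

Repeated division:
4882 = 4·1001 + 878
1001 = 1·878 + 123
878 = 7·123 + 17
123 = 7·17 + 4
17 = 4·4 + 1
4 = 4·1 + 0
gcd(4882, 1001) = 1.
Express as a combination:
1 = 17 − 4·4
1 = −4·123 + 29·17
1 = 29·878 − 207·123
1 = −207·1001 + 236·878
1 = 236·4882 − 1151·1001
So 1 = (236)·4882 + (-1151)·1001.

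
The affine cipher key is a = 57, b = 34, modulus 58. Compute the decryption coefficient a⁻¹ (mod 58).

Extended Euclidean algorithm:
58 = 1*57 + 1
57 = 57*1 + 0
The gcd is 1. Working backward:
1 = 58 − 57
So 57·(-1) ≡ 1 (mod 58), and -1 ≡ 57 (mod 58).

57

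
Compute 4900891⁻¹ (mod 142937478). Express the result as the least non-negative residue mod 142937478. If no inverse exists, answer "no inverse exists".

138192379

gcd(142937478, 4900891) by repeated division:
142937478 = 29·4900891 + 811639
4900891 = 6·811639 + 31057
811639 = 26·31057 + 4157
31057 = 7·4157 + 1958
4157 = 2·1958 + 241
1958 = 8·241 + 30
241 = 8·30 + 1
30 = 30·1 + 0
Since gcd(4900891, 142937478) = 1, back-substitute to write 1 as a combination:
1 = 241 − 8·30
1 = −8·1958 + 65·241
1 = 65·4157 − 138·1958
1 = −138·31057 + 1031·4157
1 = 1031·811639 − 26944·31057
1 = −26944·4900891 + 162695·811639
1 = 162695·142937478 − 4745099·4900891
So 4900891·(-4745099) ≡ 1 (mod 142937478), and -4745099 ≡ 138192379 (mod 142937478).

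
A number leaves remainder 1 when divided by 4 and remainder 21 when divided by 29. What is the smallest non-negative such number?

Write x = 1 + 4·k. Then 4·k ≡ 21 − 1 ≡ 20 (mod 29).
Need 4⁻¹ mod 29. Extended Euclid on (29, 4):
29 = 7×4 + 1
4 = 4×1 + 0
Back-substitute:
1 = 29 − 7·4
4⁻¹ ≡ 22 (mod 29), so k ≡ 22·20 ≡ 5 (mod 29).
x = 1 + 4·5 = 21.

21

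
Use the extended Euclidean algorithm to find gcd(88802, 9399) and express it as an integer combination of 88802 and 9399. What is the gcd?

Repeated division:
88802 = 9·9399 + 4211
9399 = 2·4211 + 977
4211 = 4·977 + 303
977 = 3·303 + 68
303 = 4·68 + 31
68 = 2·31 + 6
31 = 5·6 + 1
6 = 6·1 + 0
gcd(88802, 9399) = 1.
Working backward:
1 = 31 − 5·6
1 = −5·68 + 11·31
1 = 11·303 − 49·68
1 = −49·977 + 158·303
1 = 158·4211 − 681·977
1 = −681·9399 + 1520·4211
1 = 1520·88802 − 14361·9399
So 1 = (1520)·88802 + (-14361)·9399.

1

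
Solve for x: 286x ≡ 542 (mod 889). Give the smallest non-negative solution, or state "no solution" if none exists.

First find gcd(286, 889):
889 = 3×286 + 31
286 = 9×31 + 7
31 = 4×7 + 3
7 = 2×3 + 1
3 = 3×1 + 0
gcd = 1, so a unique solution mod 889 exists.
Back-substitute for the Bézout coefficients:
1 = 7 − 2·3
1 = −2·31 + 9·7
1 = 9·286 − 83·31
1 = −83·889 + 258·286
So 286·(258) ≡ 1 (mod 889), giving 286⁻¹ ≡ 258.
x ≡ 286⁻¹·542 ≡ 258·542 ≡ 263 (mod 889).

263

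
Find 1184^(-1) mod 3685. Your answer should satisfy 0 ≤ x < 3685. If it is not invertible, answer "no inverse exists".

2549

Extended Euclidean algorithm:
3685 = 3×1184 + 133
1184 = 8×133 + 120
133 = 1×120 + 13
120 = 9×13 + 3
13 = 4×3 + 1
3 = 3×1 + 0
Since gcd(1184, 3685) = 1, back-substitute to write 1 as a combination:
1 = 13 − 4·3
1 = −4·120 + 37·13
1 = 37·133 − 41·120
1 = −41·1184 + 365·133
1 = 365·3685 − 1136·1184
Thus 1184·(-1136) ≡ 1 (mod 3685); reducing, -1136 mod 3685 = 2549.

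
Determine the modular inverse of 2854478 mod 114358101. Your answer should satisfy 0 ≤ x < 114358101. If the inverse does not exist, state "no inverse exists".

no inverse exists

Compute gcd(2854478, 114358101):
114358101 = 40*2854478 + 178981
2854478 = 15*178981 + 169763
178981 = 1*169763 + 9218
169763 = 18*9218 + 3839
9218 = 2*3839 + 1540
3839 = 2*1540 + 759
1540 = 2*759 + 22
759 = 34*22 + 11
22 = 2*11 + 0
Since gcd = 11 > 1, 2854478 is not a unit mod 114358101.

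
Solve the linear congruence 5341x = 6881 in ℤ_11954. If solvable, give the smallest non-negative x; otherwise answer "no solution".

First find gcd(5341, 11954):
11954 = 2·5341 + 1272
5341 = 4·1272 + 253
1272 = 5·253 + 7
253 = 36·7 + 1
7 = 7·1 + 0
gcd = 1, so a unique solution mod 11954 exists.
Back-substitute for the Bézout coefficients:
1 = 253 − 36·7
1 = −36·1272 + 181·253
1 = 181·5341 − 760·1272
1 = −760·11954 + 1701·5341
So 5341·(1701) ≡ 1 (mod 11954), giving 5341⁻¹ ≡ 1701.
x ≡ 5341⁻¹·6881 ≡ 1701·6881 ≡ 1615 (mod 11954).

1615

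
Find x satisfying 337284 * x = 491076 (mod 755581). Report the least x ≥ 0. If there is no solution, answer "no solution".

540981

First find gcd(337284, 755581):
755581 = 2*337284 + 81013
337284 = 4*81013 + 13232
81013 = 6*13232 + 1621
13232 = 8*1621 + 264
1621 = 6*264 + 37
264 = 7*37 + 5
37 = 7*5 + 2
5 = 2*2 + 1
2 = 2*1 + 0
gcd = 1, so a unique solution mod 755581 exists.
Back-substitute for the Bézout coefficients:
1 = 5 − 2·2
1 = −2·37 + 15·5
1 = 15·264 − 107·37
1 = −107·1621 + 657·264
1 = 657·13232 − 5363·1621
1 = −5363·81013 + 32835·13232
1 = 32835·337284 − 136703·81013
1 = −136703·755581 + 306241·337284
So 337284·(306241) ≡ 1 (mod 755581), giving 337284⁻¹ ≡ 306241.
x ≡ 337284⁻¹·491076 ≡ 306241·491076 ≡ 540981 (mod 755581).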